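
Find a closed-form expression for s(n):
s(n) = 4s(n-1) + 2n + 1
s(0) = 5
First-order linear with linear forcing.
Homogeneous solution: s_h(n) = A·(4)^n.
Try particular s_p(n) = pn + q. Substituting:
  pn + q = 4(p(n-1) + q) + 2n + 1.
Matching the n-coefficient: p = 4p + 2 ⇒ p = - \frac{2}{3}.
Matching constants: q = -4p + 4q + 1 ⇒ q = - \frac{11}{9}.
General: s(n) = A·(4)^n - \frac{2 n}{3} - \frac{11}{9}.
Apply s(0) = 5: A - \frac{11}{9} = 5 ⇒ A = \frac{56}{9}.
So s(n) = \frac{56 \cdot 4^{n}}{9} - \frac{2 n}{3} - \frac{11}{9}.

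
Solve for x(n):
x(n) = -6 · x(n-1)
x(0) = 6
Pure geometric recurrence with ratio -6.
By induction x(n) = x(0) · (-6)^n = 6 \left(-6\right)^{n}.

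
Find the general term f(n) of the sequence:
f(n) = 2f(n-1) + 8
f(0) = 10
First-order linear non-homogeneous.
Homogeneous solution: f_h(n) = A·(2)^n.
Try constant particular solution f_p = K: K = 2K + 8 ⇒ K = -8.
General: f(n) = A·(2)^n - 8.
Apply f(0) = 10: A - 8 = 10 ⇒ A = 18.
So f(n) = 18 \cdot 2^{n} - 8.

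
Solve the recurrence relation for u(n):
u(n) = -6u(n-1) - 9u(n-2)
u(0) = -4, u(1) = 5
Characteristic equation: x² + 6x + 9 = 0, which is (x - (-3))².
Repeated root r = -3.
General solution: u(n) = (A + Bn)·(-3)^n.
From u(0) = -4: A = -4.
From u(1) = 5: (A + B)·(-3) = 5 ⇒ B = \frac{7}{3}.
So u(n) = \left(\frac{7 n}{3} - 4\right) \cdot (-3)^n.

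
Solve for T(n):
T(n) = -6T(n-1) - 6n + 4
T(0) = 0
First-order linear with linear forcing.
Homogeneous solution: T_h(n) = A·(-6)^n.
Try particular T_p(n) = pn + q. Substituting:
  pn + q = -6(p(n-1) + q) - 6n + 4.
Matching the n-coefficient: p = -6p - 6 ⇒ p = - \frac{6}{7}.
Matching constants: q = 6p - 6q + 4 ⇒ q = - \frac{8}{49}.
General: T(n) = A·(-6)^n - \frac{6 n}{7} - \frac{8}{49}.
Apply T(0) = 0: A - \frac{8}{49} = 0 ⇒ A = \frac{8}{49}.
So T(n) = \frac{8 \left(-6\right)^{n}}{49} - \frac{6 n}{7} - \frac{8}{49}.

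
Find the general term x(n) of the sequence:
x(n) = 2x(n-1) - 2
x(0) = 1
First-order linear non-homogeneous.
Homogeneous solution: x_h(n) = A·(2)^n.
Try constant particular solution x_p = K: K = 2K - 2 ⇒ K = 2.
General: x(n) = A·(2)^n + 2.
Apply x(0) = 1: A + 2 = 1 ⇒ A = -1.
So x(n) = 2 - 2^{n}.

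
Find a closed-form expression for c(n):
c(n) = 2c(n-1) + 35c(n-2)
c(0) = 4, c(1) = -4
Characteristic equation: x² - 2x - 35 = 0, which factors as (x - (7))(x - (-5)) = 0.
Roots r₁ = 7, r₂ = -5 (distinct).
General solution: c(n) = A·(7)^n + B·(-5)^n.
From c(0) = 4: A + B = 4.
From c(1) = -4: 7A - 5B = -4.
Solving: A = \frac{4}{3}, B = \frac{8}{3}.
So c(n) = \frac{8 \left(-5\right)^{n}}{3} + \frac{4 \cdot 7^{n}}{3}.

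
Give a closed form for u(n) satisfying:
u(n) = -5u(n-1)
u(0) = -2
This is a homogeneous first-order recurrence with ratio -5.
By induction u(n) = u(0) · (-5)^n = - 2 \left(-5\right)^{n}.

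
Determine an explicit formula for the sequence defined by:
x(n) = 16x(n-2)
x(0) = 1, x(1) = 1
Characteristic equation: x² - 16 = 0, which factors as (x - (-4))(x - (4)) = 0.
Roots r₁ = -4, r₂ = 4 (distinct).
General solution: x(n) = A·(-4)^n + B·(4)^n.
From x(0) = 1: A + B = 1.
From x(1) = 1: -4A + 4B = 1.
Solving: A = \frac{3}{8}, B = \frac{5}{8}.
So x(n) = \frac{3 \left(-4\right)^{n}}{8} + \frac{5 \cdot 4^{n}}{8}.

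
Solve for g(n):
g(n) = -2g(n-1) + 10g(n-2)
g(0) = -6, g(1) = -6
Characteristic equation: x² + 2x - 10 = 0.
Discriminant Δ = (-2)² + 4·(10) = 44.
Roots r₁,₂ = (-2 ± √44)/2, so r₁ = -1 + \sqrt{11}, r₂ = - \sqrt{11} - 1.
General solution: g(n) = A·r₁^n + B·r₂^n.
From the initial conditions, A + B = -6 and r₁A + r₂B = -6.
Since r₁ - r₂ = √44: A = (-6 - (-6)r₂)/√44 = -3 - \frac{6 \sqrt{11}}{11}, and B = -6 - A = -3 + \frac{6 \sqrt{11}}{11}.
So g(n) = \left(-3 - \frac{6 \sqrt{11}}{11}\right)\left(-1 + \sqrt{11}\right)^n + \left(-3 + \frac{6 \sqrt{11}}{11}\right)\left(- \sqrt{11} - 1\right)^n.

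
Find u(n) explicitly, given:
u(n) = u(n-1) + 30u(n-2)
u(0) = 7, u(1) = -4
Characteristic equation: x² - x - 30 = 0, which factors as (x - (-5))(x - (6)) = 0.
Roots r₁ = -5, r₂ = 6 (distinct).
General solution: u(n) = A·(-5)^n + B·(6)^n.
From u(0) = 7: A + B = 7.
From u(1) = -4: -5A + 6B = -4.
Solving: A = \frac{46}{11}, B = \frac{31}{11}.
So u(n) = \frac{46 \left(-5\right)^{n}}{11} + \frac{31 \cdot 6^{n}}{11}.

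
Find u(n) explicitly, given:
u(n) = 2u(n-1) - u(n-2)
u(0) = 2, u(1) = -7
Characteristic equation: x² - 2x + 1 = 0, which is (x - (1))².
Repeated root r = 1.
General solution: u(n) = (A + Bn)·(1)^n.
From u(0) = 2: A = 2.
From u(1) = -7: (A + B)·(1) = -7 ⇒ B = -9.
So u(n) = \left(2 - 9 n\right) \cdot (1)^n.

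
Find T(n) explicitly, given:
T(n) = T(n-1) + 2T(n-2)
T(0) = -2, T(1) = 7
Characteristic equation: x² - x - 2 = 0, which factors as (x - (2))(x - (-1)) = 0.
Roots r₁ = 2, r₂ = -1 (distinct).
General solution: T(n) = A·(2)^n + B·(-1)^n.
From T(0) = -2: A + B = -2.
From T(1) = 7: 2A - B = 7.
Solving: A = \frac{5}{3}, B = - \frac{11}{3}.
So T(n) = - \frac{11 \left(-1\right)^{n}}{3} + \frac{5 \cdot 2^{n}}{3}.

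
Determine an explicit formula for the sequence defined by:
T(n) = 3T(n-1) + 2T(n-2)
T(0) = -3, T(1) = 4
Characteristic equation: x² - 3x - 2 = 0.
Discriminant Δ = (3)² + 4·(2) = 17.
Roots r₁,₂ = (3 ± √17)/2, so r₁ = \frac{3}{2} + \frac{\sqrt{17}}{2}, r₂ = \frac{3}{2} - \frac{\sqrt{17}}{2}.
General solution: T(n) = A·r₁^n + B·r₂^n.
From the initial conditions, A + B = -3 and r₁A + r₂B = 4.
Since r₁ - r₂ = √17: A = (4 - (-3)r₂)/√17 = - \frac{3}{2} + \frac{\sqrt{17}}{2}, and B = -3 - A = - \frac{\sqrt{17}}{2} - \frac{3}{2}.
So T(n) = \left(- \frac{3}{2} + \frac{\sqrt{17}}{2}\right)\left(\frac{3}{2} + \frac{\sqrt{17}}{2}\right)^n + \left(- \frac{\sqrt{17}}{2} - \frac{3}{2}\right)\left(\frac{3}{2} - \frac{\sqrt{17}}{2}\right)^n.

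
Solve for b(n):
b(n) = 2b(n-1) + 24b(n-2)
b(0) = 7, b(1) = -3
Characteristic equation: x² - 2x - 24 = 0, which factors as (x - (-4))(x - (6)) = 0.
Roots r₁ = -4, r₂ = 6 (distinct).
General solution: b(n) = A·(-4)^n + B·(6)^n.
From b(0) = 7: A + B = 7.
From b(1) = -3: -4A + 6B = -3.
Solving: A = \frac{9}{2}, B = \frac{5}{2}.
So b(n) = \frac{9 \left(-4\right)^{n}}{2} + \frac{5 \cdot 6^{n}}{2}.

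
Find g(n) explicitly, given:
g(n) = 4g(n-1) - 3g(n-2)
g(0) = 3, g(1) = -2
Characteristic equation: x² - 4x + 3 = 0, which factors as (x - (1))(x - (3)) = 0.
Roots r₁ = 1, r₂ = 3 (distinct).
General solution: g(n) = A·(1)^n + B·(3)^n.
From g(0) = 3: A + B = 3.
From g(1) = -2: A + 3B = -2.
Solving: A = \frac{11}{2}, B = - \frac{5}{2}.
So g(n) = \frac{11}{2} - \frac{5 \cdot 3^{n}}{2}.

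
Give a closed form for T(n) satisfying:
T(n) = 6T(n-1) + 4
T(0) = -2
First-order linear non-homogeneous.
Homogeneous solution: T_h(n) = A·(6)^n.
Try constant particular solution T_p = K: K = 6K + 4 ⇒ K = - \frac{4}{5}.
General: T(n) = A·(6)^n - \frac{4}{5}.
Apply T(0) = -2: A - \frac{4}{5} = -2 ⇒ A = - \frac{6}{5}.
So T(n) = - \frac{6 \cdot 6^{n}}{5} - \frac{4}{5}.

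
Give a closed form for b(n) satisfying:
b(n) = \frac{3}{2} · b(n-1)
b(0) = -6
Pure geometric recurrence with ratio \frac{3}{2}.
By induction b(n) = b(0) · (\frac{3}{2})^n = - 6 \left(\frac{3}{2}\right)^{n}.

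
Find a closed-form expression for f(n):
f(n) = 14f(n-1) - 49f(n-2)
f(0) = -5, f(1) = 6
Characteristic equation: x² - 14x + 49 = 0, which is (x - (7))².
Repeated root r = 7.
General solution: f(n) = (A + Bn)·(7)^n.
From f(0) = -5: A = -5.
From f(1) = 6: (A + B)·(7) = 6 ⇒ B = \frac{41}{7}.
So f(n) = \left(\frac{41 n}{7} - 5\right) \cdot (7)^n.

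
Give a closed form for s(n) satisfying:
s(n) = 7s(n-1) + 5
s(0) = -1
First-order linear non-homogeneous.
Homogeneous solution: s_h(n) = A·(7)^n.
Try constant particular solution s_p = K: K = 7K + 5 ⇒ K = - \frac{5}{6}.
General: s(n) = A·(7)^n - \frac{5}{6}.
Apply s(0) = -1: A - \frac{5}{6} = -1 ⇒ A = - \frac{1}{6}.
So s(n) = - \frac{7^{n}}{6} - \frac{5}{6}.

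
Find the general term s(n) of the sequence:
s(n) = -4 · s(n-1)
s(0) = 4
Pure geometric recurrence with ratio -4.
By induction s(n) = s(0) · (-4)^n = 4 \left(-4\right)^{n}.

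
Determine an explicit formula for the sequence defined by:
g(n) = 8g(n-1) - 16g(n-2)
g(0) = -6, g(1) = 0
Characteristic equation: x² - 8x + 16 = 0, which is (x - (4))².
Repeated root r = 4.
General solution: g(n) = (A + Bn)·(4)^n.
From g(0) = -6: A = -6.
From g(1) = 0: (A + B)·(4) = 0 ⇒ B = 6.
So g(n) = \left(6 n - 6\right) \cdot (4)^n.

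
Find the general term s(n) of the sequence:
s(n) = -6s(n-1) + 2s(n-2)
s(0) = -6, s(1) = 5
Characteristic equation: x² + 6x - 2 = 0.
Discriminant Δ = (-6)² + 4·(2) = 44.
Roots r₁,₂ = (-6 ± √44)/2, so r₁ = -3 + \sqrt{11}, r₂ = - \sqrt{11} - 3.
General solution: s(n) = A·r₁^n + B·r₂^n.
From the initial conditions, A + B = -6 and r₁A + r₂B = 5.
Since r₁ - r₂ = √44: A = (5 - (-6)r₂)/√44 = -3 - \frac{13 \sqrt{11}}{22}, and B = -6 - A = -3 + \frac{13 \sqrt{11}}{22}.
So s(n) = \left(-3 - \frac{13 \sqrt{11}}{22}\right)\left(-3 + \sqrt{11}\right)^n + \left(-3 + \frac{13 \sqrt{11}}{22}\right)\left(- \sqrt{11} - 3\right)^n.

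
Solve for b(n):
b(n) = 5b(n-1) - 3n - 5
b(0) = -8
First-order linear with linear forcing.
Homogeneous solution: b_h(n) = A·(5)^n.
Try particular b_p(n) = pn + q. Substituting:
  pn + q = 5(p(n-1) + q) - 3n - 5.
Matching the n-coefficient: p = 5p - 3 ⇒ p = \frac{3}{4}.
Matching constants: q = -5p + 5q - 5 ⇒ q = \frac{35}{16}.
General: b(n) = A·(5)^n + \frac{3 n}{4} + \frac{35}{16}.
Apply b(0) = -8: A + \frac{35}{16} = -8 ⇒ A = - \frac{163}{16}.
So b(n) = - \frac{163 \cdot 5^{n}}{16} + \frac{3 n}{4} + \frac{35}{16}.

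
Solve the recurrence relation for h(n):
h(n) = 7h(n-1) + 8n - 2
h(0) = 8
First-order linear with linear forcing.
Homogeneous solution: h_h(n) = A·(7)^n.
Try particular h_p(n) = pn + q. Substituting:
  pn + q = 7(p(n-1) + q) + 8n - 2.
Matching the n-coefficient: p = 7p + 8 ⇒ p = - \frac{4}{3}.
Matching constants: q = -7p + 7q - 2 ⇒ q = - \frac{11}{9}.
General: h(n) = A·(7)^n - \frac{4 n}{3} - \frac{11}{9}.
Apply h(0) = 8: A - \frac{11}{9} = 8 ⇒ A = \frac{83}{9}.
So h(n) = \frac{83 \cdot 7^{n}}{9} - \frac{4 n}{3} - \frac{11}{9}.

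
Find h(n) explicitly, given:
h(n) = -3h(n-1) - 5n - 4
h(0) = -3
First-order linear with linear forcing.
Homogeneous solution: h_h(n) = A·(-3)^n.
Try particular h_p(n) = pn + q. Substituting:
  pn + q = -3(p(n-1) + q) - 5n - 4.
Matching the n-coefficient: p = -3p - 5 ⇒ p = - \frac{5}{4}.
Matching constants: q = 3p - 3q - 4 ⇒ q = - \frac{31}{16}.
General: h(n) = A·(-3)^n - \frac{5 n}{4} - \frac{31}{16}.
Apply h(0) = -3: A - \frac{31}{16} = -3 ⇒ A = - \frac{17}{16}.
So h(n) = - \frac{17 \left(-3\right)^{n}}{16} - \frac{5 n}{4} - \frac{31}{16}.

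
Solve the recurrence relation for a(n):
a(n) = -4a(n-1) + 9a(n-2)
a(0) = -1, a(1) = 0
Characteristic equation: x² + 4x - 9 = 0.
Discriminant Δ = (-4)² + 4·(9) = 52.
Roots r₁,₂ = (-4 ± √52)/2, so r₁ = -2 + \sqrt{13}, r₂ = - \sqrt{13} - 2.
General solution: a(n) = A·r₁^n + B·r₂^n.
From the initial conditions, A + B = -1 and r₁A + r₂B = 0.
Since r₁ - r₂ = √52: A = (0 - (-1)r₂)/√52 = - \frac{1}{2} - \frac{\sqrt{13}}{13}, and B = -1 - A = - \frac{1}{2} + \frac{\sqrt{13}}{13}.
So a(n) = \left(- \frac{1}{2} - \frac{\sqrt{13}}{13}\right)\left(-2 + \sqrt{13}\right)^n + \left(- \frac{1}{2} + \frac{\sqrt{13}}{13}\right)\left(- \sqrt{13} - 2\right)^n.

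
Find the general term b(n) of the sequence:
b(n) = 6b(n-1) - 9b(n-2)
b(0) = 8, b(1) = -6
Characteristic equation: x² - 6x + 9 = 0, which is (x - (3))².
Repeated root r = 3.
General solution: b(n) = (A + Bn)·(3)^n.
From b(0) = 8: A = 8.
From b(1) = -6: (A + B)·(3) = -6 ⇒ B = -10.
So b(n) = \left(8 - 10 n\right) \cdot (3)^n.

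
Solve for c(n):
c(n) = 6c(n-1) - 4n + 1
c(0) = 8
First-order linear with linear forcing.
Homogeneous solution: c_h(n) = A·(6)^n.
Try particular c_p(n) = pn + q. Substituting:
  pn + q = 6(p(n-1) + q) - 4n + 1.
Matching the n-coefficient: p = 6p - 4 ⇒ p = \frac{4}{5}.
Matching constants: q = -6p + 6q + 1 ⇒ q = \frac{19}{25}.
General: c(n) = A·(6)^n + \frac{4 n}{5} + \frac{19}{25}.
Apply c(0) = 8: A + \frac{19}{25} = 8 ⇒ A = \frac{181}{25}.
So c(n) = \frac{181 \cdot 6^{n}}{25} + \frac{4 n}{5} + \frac{19}{25}.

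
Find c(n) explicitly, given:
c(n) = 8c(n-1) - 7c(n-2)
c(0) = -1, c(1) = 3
Characteristic equation: x² - 8x + 7 = 0, which factors as (x - (1))(x - (7)) = 0.
Roots r₁ = 1, r₂ = 7 (distinct).
General solution: c(n) = A·(1)^n + B·(7)^n.
From c(0) = -1: A + B = -1.
From c(1) = 3: A + 7B = 3.
Solving: A = - \frac{5}{3}, B = \frac{2}{3}.
So c(n) = \frac{2 \cdot 7^{n}}{3} - \frac{5}{3}.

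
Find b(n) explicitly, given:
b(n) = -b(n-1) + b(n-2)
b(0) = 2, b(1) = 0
Characteristic equation: x² + x - 1 = 0.
Discriminant Δ = (-1)² + 4·(1) = 5.
Roots r₁,₂ = (-1 ± √5)/2, so r₁ = - \frac{1}{2} + \frac{\sqrt{5}}{2}, r₂ = - \frac{\sqrt{5}}{2} - \frac{1}{2}.
General solution: b(n) = A·r₁^n + B·r₂^n.
From the initial conditions, A + B = 2 and r₁A + r₂B = 0.
Since r₁ - r₂ = √5: A = (0 - (2)r₂)/√5 = \frac{\sqrt{5}}{5} + 1, and B = 2 - A = 1 - \frac{\sqrt{5}}{5}.
So b(n) = \left(\frac{\sqrt{5}}{5} + 1\right)\left(- \frac{1}{2} + \frac{\sqrt{5}}{2}\right)^n + \left(1 - \frac{\sqrt{5}}{5}\right)\left(- \frac{\sqrt{5}}{2} - \frac{1}{2}\right)^n.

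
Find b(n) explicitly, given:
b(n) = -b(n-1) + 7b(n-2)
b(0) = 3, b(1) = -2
Characteristic equation: x² + x - 7 = 0.
Discriminant Δ = (-1)² + 4·(7) = 29.
Roots r₁,₂ = (-1 ± √29)/2, so r₁ = - \frac{1}{2} + \frac{\sqrt{29}}{2}, r₂ = - \frac{\sqrt{29}}{2} - \frac{1}{2}.
General solution: b(n) = A·r₁^n + B·r₂^n.
From the initial conditions, A + B = 3 and r₁A + r₂B = -2.
Since r₁ - r₂ = √29: A = (-2 - (3)r₂)/√29 = \frac{3}{2} - \frac{\sqrt{29}}{58}, and B = 3 - A = \frac{\sqrt{29}}{58} + \frac{3}{2}.
So b(n) = \left(\frac{3}{2} - \frac{\sqrt{29}}{58}\right)\left(- \frac{1}{2} + \frac{\sqrt{29}}{2}\right)^n + \left(\frac{\sqrt{29}}{58} + \frac{3}{2}\right)\left(- \frac{\sqrt{29}}{2} - \frac{1}{2}\right)^n.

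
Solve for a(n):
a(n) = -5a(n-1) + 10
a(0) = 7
First-order linear non-homogeneous.
Homogeneous solution: a_h(n) = A·(-5)^n.
Try constant particular solution a_p = K: K = -5K + 10 ⇒ K = \frac{5}{3}.
General: a(n) = A·(-5)^n + \frac{5}{3}.
Apply a(0) = 7: A + \frac{5}{3} = 7 ⇒ A = \frac{16}{3}.
So a(n) = \frac{16 \left(-5\right)^{n}}{3} + \frac{5}{3}.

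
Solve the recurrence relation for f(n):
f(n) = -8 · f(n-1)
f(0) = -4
Pure geometric recurrence with ratio -8.
By induction f(n) = f(0) · (-8)^n = - 4 \left(-8\right)^{n}.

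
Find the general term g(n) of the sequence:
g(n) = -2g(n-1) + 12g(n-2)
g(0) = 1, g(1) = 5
Characteristic equation: x² + 2x - 12 = 0.
Discriminant Δ = (-2)² + 4·(12) = 52.
Roots r₁,₂ = (-2 ± √52)/2, so r₁ = -1 + \sqrt{13}, r₂ = - \sqrt{13} - 1.
General solution: g(n) = A·r₁^n + B·r₂^n.
From the initial conditions, A + B = 1 and r₁A + r₂B = 5.
Since r₁ - r₂ = √52: A = (5 - (1)r₂)/√52 = \frac{1}{2} + \frac{3 \sqrt{13}}{13}, and B = 1 - A = \frac{1}{2} - \frac{3 \sqrt{13}}{13}.
So g(n) = \left(\frac{1}{2} + \frac{3 \sqrt{13}}{13}\right)\left(-1 + \sqrt{13}\right)^n + \left(\frac{1}{2} - \frac{3 \sqrt{13}}{13}\right)\left(- \sqrt{13} - 1\right)^n.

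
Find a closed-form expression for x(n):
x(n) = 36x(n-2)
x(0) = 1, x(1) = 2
Characteristic equation: x² - 36 = 0, which factors as (x - (6))(x - (-6)) = 0.
Roots r₁ = 6, r₂ = -6 (distinct).
General solution: x(n) = A·(6)^n + B·(-6)^n.
From x(0) = 1: A + B = 1.
From x(1) = 2: 6A - 6B = 2.
Solving: A = \frac{2}{3}, B = \frac{1}{3}.
So x(n) = \frac{\left(-6\right)^{n}}{3} + \frac{2 \cdot 6^{n}}{3}.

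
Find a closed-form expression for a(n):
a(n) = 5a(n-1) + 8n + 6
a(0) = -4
First-order linear with linear forcing.
Homogeneous solution: a_h(n) = A·(5)^n.
Try particular a_p(n) = pn + q. Substituting:
  pn + q = 5(p(n-1) + q) + 8n + 6.
Matching the n-coefficient: p = 5p + 8 ⇒ p = -2.
Matching constants: q = -5p + 5q + 6 ⇒ q = -4.
General: a(n) = A·(5)^n - 2 n - 4.
Apply a(0) = -4: A - 4 = -4 ⇒ A = 0.
So a(n) = - 2 n - 4.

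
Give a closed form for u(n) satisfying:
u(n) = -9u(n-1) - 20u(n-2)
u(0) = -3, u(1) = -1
Characteristic equation: x² + 9x + 20 = 0, which factors as (x - (-4))(x - (-5)) = 0.
Roots r₁ = -4, r₂ = -5 (distinct).
General solution: u(n) = A·(-4)^n + B·(-5)^n.
From u(0) = -3: A + B = -3.
From u(1) = -1: -4A - 5B = -1.
Solving: A = -16, B = 13.
So u(n) = - 16 \left(-4\right)^{n} + 13 \left(-5\right)^{n}.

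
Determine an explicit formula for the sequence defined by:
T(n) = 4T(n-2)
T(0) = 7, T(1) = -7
Characteristic equation: x² - 4 = 0, which factors as (x - (2))(x - (-2)) = 0.
Roots r₁ = 2, r₂ = -2 (distinct).
General solution: T(n) = A·(2)^n + B·(-2)^n.
From T(0) = 7: A + B = 7.
From T(1) = -7: 2A - 2B = -7.
Solving: A = \frac{7}{4}, B = \frac{21}{4}.
So T(n) = \frac{21 \left(-2\right)^{n}}{4} + \frac{7 \cdot 2^{n}}{4}.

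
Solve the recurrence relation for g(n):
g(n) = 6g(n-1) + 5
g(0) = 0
First-order linear non-homogeneous.
Homogeneous solution: g_h(n) = A·(6)^n.
Try constant particular solution g_p = K: K = 6K + 5 ⇒ K = -1.
General: g(n) = A·(6)^n - 1.
Apply g(0) = 0: A - 1 = 0 ⇒ A = 1.
So g(n) = 6^{n} - 1.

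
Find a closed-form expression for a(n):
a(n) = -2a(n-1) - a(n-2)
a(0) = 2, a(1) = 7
Characteristic equation: x² + 2x + 1 = 0, which is (x - (-1))².
Repeated root r = -1.
General solution: a(n) = (A + Bn)·(-1)^n.
From a(0) = 2: A = 2.
From a(1) = 7: (A + B)·(-1) = 7 ⇒ B = -9.
So a(n) = \left(2 - 9 n\right) \cdot (-1)^n.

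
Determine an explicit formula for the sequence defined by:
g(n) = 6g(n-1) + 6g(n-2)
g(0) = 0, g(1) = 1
Characteristic equation: x² - 6x - 6 = 0.
Discriminant Δ = (6)² + 4·(6) = 60.
Roots r₁,₂ = (6 ± √60)/2, so r₁ = 3 + \sqrt{15}, r₂ = 3 - \sqrt{15}.
General solution: g(n) = A·r₁^n + B·r₂^n.
From the initial conditions, A + B = 0 and r₁A + r₂B = 1.
Since r₁ - r₂ = √60: A = (1 - (0)r₂)/√60 = \frac{\sqrt{15}}{30}, and B = 0 - A = - \frac{\sqrt{15}}{30}.
So g(n) = \left(\frac{\sqrt{15}}{30}\right)\left(3 + \sqrt{15}\right)^n + \left(- \frac{\sqrt{15}}{30}\right)\left(3 - \sqrt{15}\right)^n.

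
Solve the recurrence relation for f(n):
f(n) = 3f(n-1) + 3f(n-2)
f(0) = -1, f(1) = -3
Characteristic equation: x² - 3x - 3 = 0.
Discriminant Δ = (3)² + 4·(3) = 21.
Roots r₁,₂ = (3 ± √21)/2, so r₁ = \frac{3}{2} + \frac{\sqrt{21}}{2}, r₂ = \frac{3}{2} - \frac{\sqrt{21}}{2}.
General solution: f(n) = A·r₁^n + B·r₂^n.
From the initial conditions, A + B = -1 and r₁A + r₂B = -3.
Since r₁ - r₂ = √21: A = (-3 - (-1)r₂)/√21 = - \frac{1}{2} - \frac{\sqrt{21}}{14}, and B = -1 - A = - \frac{1}{2} + \frac{\sqrt{21}}{14}.
So f(n) = \left(- \frac{1}{2} - \frac{\sqrt{21}}{14}\right)\left(\frac{3}{2} + \frac{\sqrt{21}}{2}\right)^n + \left(- \frac{1}{2} + \frac{\sqrt{21}}{14}\right)\left(\frac{3}{2} - \frac{\sqrt{21}}{2}\right)^n.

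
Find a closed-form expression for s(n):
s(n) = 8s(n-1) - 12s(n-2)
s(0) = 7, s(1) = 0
Characteristic equation: x² - 8x + 12 = 0, which factors as (x - (6))(x - (2)) = 0.
Roots r₁ = 6, r₂ = 2 (distinct).
General solution: s(n) = A·(6)^n + B·(2)^n.
From s(0) = 7: A + B = 7.
From s(1) = 0: 6A + 2B = 0.
Solving: A = - \frac{7}{2}, B = \frac{21}{2}.
So s(n) = \frac{21 \cdot 2^{n}}{2} - \frac{7 \cdot 6^{n}}{2}.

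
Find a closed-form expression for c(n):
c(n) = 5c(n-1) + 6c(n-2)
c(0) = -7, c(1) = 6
Characteristic equation: x² - 5x - 6 = 0, which factors as (x - (-1))(x - (6)) = 0.
Roots r₁ = -1, r₂ = 6 (distinct).
General solution: c(n) = A·(-1)^n + B·(6)^n.
From c(0) = -7: A + B = -7.
From c(1) = 6: -A + 6B = 6.
Solving: A = - \frac{48}{7}, B = - \frac{1}{7}.
So c(n) = - \frac{48 \left(-1\right)^{n}}{7} - \frac{6^{n}}{7}.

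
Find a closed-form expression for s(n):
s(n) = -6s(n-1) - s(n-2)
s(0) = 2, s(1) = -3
Characteristic equation: x² + 6x + 1 = 0.
Discriminant Δ = (-6)² + 4·(-1) = 32.
Roots r₁,₂ = (-6 ± √32)/2, so r₁ = -3 + 2 \sqrt{2}, r₂ = -3 - 2 \sqrt{2}.
General solution: s(n) = A·r₁^n + B·r₂^n.
From the initial conditions, A + B = 2 and r₁A + r₂B = -3.
Since r₁ - r₂ = √32: A = (-3 - (2)r₂)/√32 = \frac{3 \sqrt{2}}{8} + 1, and B = 2 - A = 1 - \frac{3 \sqrt{2}}{8}.
So s(n) = \left(\frac{3 \sqrt{2}}{8} + 1\right)\left(-3 + 2 \sqrt{2}\right)^n + \left(1 - \frac{3 \sqrt{2}}{8}\right)\left(-3 - 2 \sqrt{2}\right)^n.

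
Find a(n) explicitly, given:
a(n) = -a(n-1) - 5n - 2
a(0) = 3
First-order linear with linear forcing.
Homogeneous solution: a_h(n) = A·(-1)^n.
Try particular a_p(n) = pn + q. Substituting:
  pn + q = -(p(n-1) + q) - 5n - 2.
Matching the n-coefficient: p = -p - 5 ⇒ p = - \frac{5}{2}.
Matching constants: q = p - q - 2 ⇒ q = - \frac{9}{4}.
General: a(n) = A·(-1)^n - \frac{5 n}{2} - \frac{9}{4}.
Apply a(0) = 3: A - \frac{9}{4} = 3 ⇒ A = \frac{21}{4}.
So a(n) = \frac{21 \left(-1\right)^{n}}{4} - \frac{5 n}{2} - \frac{9}{4}.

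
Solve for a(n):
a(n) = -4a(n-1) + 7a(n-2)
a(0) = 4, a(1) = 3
Characteristic equation: x² + 4x - 7 = 0.
Discriminant Δ = (-4)² + 4·(7) = 44.
Roots r₁,₂ = (-4 ± √44)/2, so r₁ = -2 + \sqrt{11}, r₂ = - \sqrt{11} - 2.
General solution: a(n) = A·r₁^n + B·r₂^n.
From the initial conditions, A + B = 4 and r₁A + r₂B = 3.
Since r₁ - r₂ = √44: A = (3 - (4)r₂)/√44 = \frac{\sqrt{11}}{2} + 2, and B = 4 - A = 2 - \frac{\sqrt{11}}{2}.
So a(n) = \left(\frac{\sqrt{11}}{2} + 2\right)\left(-2 + \sqrt{11}\right)^n + \left(2 - \frac{\sqrt{11}}{2}\right)\left(- \sqrt{11} - 2\right)^n.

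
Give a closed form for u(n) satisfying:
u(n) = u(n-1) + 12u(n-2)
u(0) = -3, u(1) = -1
Characteristic equation: x² - x - 12 = 0, which factors as (x - (4))(x - (-3)) = 0.
Roots r₁ = 4, r₂ = -3 (distinct).
General solution: u(n) = A·(4)^n + B·(-3)^n.
From u(0) = -3: A + B = -3.
From u(1) = -1: 4A - 3B = -1.
Solving: A = - \frac{10}{7}, B = - \frac{11}{7}.
So u(n) = - \frac{11 \left(-3\right)^{n}}{7} - \frac{10 \cdot 4^{n}}{7}.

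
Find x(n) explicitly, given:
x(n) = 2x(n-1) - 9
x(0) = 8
First-order linear non-homogeneous.
Homogeneous solution: x_h(n) = A·(2)^n.
Try constant particular solution x_p = K: K = 2K - 9 ⇒ K = 9.
General: x(n) = A·(2)^n + 9.
Apply x(0) = 8: A + 9 = 8 ⇒ A = -1.
So x(n) = 9 - 2^{n}.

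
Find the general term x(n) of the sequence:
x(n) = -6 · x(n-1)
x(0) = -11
Pure geometric recurrence with ratio -6.
By induction x(n) = x(0) · (-6)^n = - 11 \left(-6\right)^{n}.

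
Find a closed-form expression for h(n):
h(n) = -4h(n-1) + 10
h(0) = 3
First-order linear non-homogeneous.
Homogeneous solution: h_h(n) = A·(-4)^n.
Try constant particular solution h_p = K: K = -4K + 10 ⇒ K = 2.
General: h(n) = A·(-4)^n + 2.
Apply h(0) = 3: A + 2 = 3 ⇒ A = 1.
So h(n) = \left(-4\right)^{n} + 2.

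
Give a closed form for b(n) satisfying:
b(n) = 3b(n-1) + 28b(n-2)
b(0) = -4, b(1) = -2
Characteristic equation: x² - 3x - 28 = 0, which factors as (x - (7))(x - (-4)) = 0.
Roots r₁ = 7, r₂ = -4 (distinct).
General solution: b(n) = A·(7)^n + B·(-4)^n.
From b(0) = -4: A + B = -4.
From b(1) = -2: 7A - 4B = -2.
Solving: A = - \frac{18}{11}, B = - \frac{26}{11}.
So b(n) = - \frac{26 \left(-4\right)^{n}}{11} - \frac{18 \cdot 7^{n}}{11}.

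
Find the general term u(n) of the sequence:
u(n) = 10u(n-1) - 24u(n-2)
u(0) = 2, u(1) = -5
Characteristic equation: x² - 10x + 24 = 0, which factors as (x - (4))(x - (6)) = 0.
Roots r₁ = 4, r₂ = 6 (distinct).
General solution: u(n) = A·(4)^n + B·(6)^n.
From u(0) = 2: A + B = 2.
From u(1) = -5: 4A + 6B = -5.
Solving: A = \frac{17}{2}, B = - \frac{13}{2}.
So u(n) = \frac{17 \cdot 4^{n}}{2} - \frac{13 \cdot 6^{n}}{2}.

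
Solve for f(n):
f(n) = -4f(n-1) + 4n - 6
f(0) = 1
First-order linear with linear forcing.
Homogeneous solution: f_h(n) = A·(-4)^n.
Try particular f_p(n) = pn + q. Substituting:
  pn + q = -4(p(n-1) + q) + 4n - 6.
Matching the n-coefficient: p = -4p + 4 ⇒ p = \frac{4}{5}.
Matching constants: q = 4p - 4q - 6 ⇒ q = - \frac{14}{25}.
General: f(n) = A·(-4)^n + \frac{4 n}{5} - \frac{14}{25}.
Apply f(0) = 1: A - \frac{14}{25} = 1 ⇒ A = \frac{39}{25}.
So f(n) = \frac{39 \left(-4\right)^{n}}{25} + \frac{4 n}{5} - \frac{14}{25}.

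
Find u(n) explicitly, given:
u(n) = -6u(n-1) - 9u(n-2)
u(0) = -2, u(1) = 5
Characteristic equation: x² + 6x + 9 = 0, which is (x - (-3))².
Repeated root r = -3.
General solution: u(n) = (A + Bn)·(-3)^n.
From u(0) = -2: A = -2.
From u(1) = 5: (A + B)·(-3) = 5 ⇒ B = \frac{1}{3}.
So u(n) = \left(\frac{n}{3} - 2\right) \cdot (-3)^n.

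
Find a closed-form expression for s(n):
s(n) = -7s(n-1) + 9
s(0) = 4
First-order linear non-homogeneous.
Homogeneous solution: s_h(n) = A·(-7)^n.
Try constant particular solution s_p = K: K = -7K + 9 ⇒ K = \frac{9}{8}.
General: s(n) = A·(-7)^n + \frac{9}{8}.
Apply s(0) = 4: A + \frac{9}{8} = 4 ⇒ A = \frac{23}{8}.
So s(n) = \frac{23 \left(-7\right)^{n}}{8} + \frac{9}{8}.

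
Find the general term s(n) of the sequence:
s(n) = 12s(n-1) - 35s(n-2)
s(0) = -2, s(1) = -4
Characteristic equation: x² - 12x + 35 = 0, which factors as (x - (7))(x - (5)) = 0.
Roots r₁ = 7, r₂ = 5 (distinct).
General solution: s(n) = A·(7)^n + B·(5)^n.
From s(0) = -2: A + B = -2.
From s(1) = -4: 7A + 5B = -4.
Solving: A = 3, B = -5.
So s(n) = - 5 \cdot 5^{n} + 3 \cdot 7^{n}.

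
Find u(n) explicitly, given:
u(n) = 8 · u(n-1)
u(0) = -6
Pure geometric recurrence with ratio 8.
By induction u(n) = u(0) · (8)^n = - 6 \cdot 8^{n}.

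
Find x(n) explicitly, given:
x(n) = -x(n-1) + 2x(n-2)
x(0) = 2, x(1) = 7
Characteristic equation: x² + x - 2 = 0, which factors as (x - (-2))(x - (1)) = 0.
Roots r₁ = -2, r₂ = 1 (distinct).
General solution: x(n) = A·(-2)^n + B·(1)^n.
From x(0) = 2: A + B = 2.
From x(1) = 7: -2A + B = 7.
Solving: A = - \frac{5}{3}, B = \frac{11}{3}.
So x(n) = \frac{11}{3} - \frac{5 \left(-2\right)^{n}}{3}.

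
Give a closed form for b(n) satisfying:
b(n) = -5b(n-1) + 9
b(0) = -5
First-order linear non-homogeneous.
Homogeneous solution: b_h(n) = A·(-5)^n.
Try constant particular solution b_p = K: K = -5K + 9 ⇒ K = \frac{3}{2}.
General: b(n) = A·(-5)^n + \frac{3}{2}.
Apply b(0) = -5: A + \frac{3}{2} = -5 ⇒ A = - \frac{13}{2}.
So b(n) = \frac{3}{2} - \frac{13 \left(-5\right)^{n}}{2}.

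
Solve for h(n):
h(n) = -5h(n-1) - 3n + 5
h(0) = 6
First-order linear with linear forcing.
Homogeneous solution: h_h(n) = A·(-5)^n.
Try particular h_p(n) = pn + q. Substituting:
  pn + q = -5(p(n-1) + q) - 3n + 5.
Matching the n-coefficient: p = -5p - 3 ⇒ p = - \frac{1}{2}.
Matching constants: q = 5p - 5q + 5 ⇒ q = \frac{5}{12}.
General: h(n) = A·(-5)^n - \frac{n}{2} + \frac{5}{12}.
Apply h(0) = 6: A + \frac{5}{12} = 6 ⇒ A = \frac{67}{12}.
So h(n) = \frac{67 \left(-5\right)^{n}}{12} - \frac{n}{2} + \frac{5}{12}.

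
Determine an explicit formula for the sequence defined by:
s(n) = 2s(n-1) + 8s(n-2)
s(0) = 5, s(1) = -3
Characteristic equation: x² - 2x - 8 = 0, which factors as (x - (4))(x - (-2)) = 0.
Roots r₁ = 4, r₂ = -2 (distinct).
General solution: s(n) = A·(4)^n + B·(-2)^n.
From s(0) = 5: A + B = 5.
From s(1) = -3: 4A - 2B = -3.
Solving: A = \frac{7}{6}, B = \frac{23}{6}.
So s(n) = \frac{23 \left(-2\right)^{n}}{6} + \frac{7 \cdot 4^{n}}{6}.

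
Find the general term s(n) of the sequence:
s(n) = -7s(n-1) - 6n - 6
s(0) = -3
First-order linear with linear forcing.
Homogeneous solution: s_h(n) = A·(-7)^n.
Try particular s_p(n) = pn + q. Substituting:
  pn + q = -7(p(n-1) + q) - 6n - 6.
Matching the n-coefficient: p = -7p - 6 ⇒ p = - \frac{3}{4}.
Matching constants: q = 7p - 7q - 6 ⇒ q = - \frac{45}{32}.
General: s(n) = A·(-7)^n - \frac{3 n}{4} - \frac{45}{32}.
Apply s(0) = -3: A - \frac{45}{32} = -3 ⇒ A = - \frac{51}{32}.
So s(n) = - \frac{51 \left(-7\right)^{n}}{32} - \frac{3 n}{4} - \frac{45}{32}.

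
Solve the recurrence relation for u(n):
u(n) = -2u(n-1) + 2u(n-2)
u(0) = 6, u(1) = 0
Characteristic equation: x² + 2x - 2 = 0.
Discriminant Δ = (-2)² + 4·(2) = 12.
Roots r₁,₂ = (-2 ± √12)/2, so r₁ = -1 + \sqrt{3}, r₂ = - \sqrt{3} - 1.
General solution: u(n) = A·r₁^n + B·r₂^n.
From the initial conditions, A + B = 6 and r₁A + r₂B = 0.
Since r₁ - r₂ = √12: A = (0 - (6)r₂)/√12 = \sqrt{3} + 3, and B = 6 - A = 3 - \sqrt{3}.
So u(n) = \left(\sqrt{3} + 3\right)\left(-1 + \sqrt{3}\right)^n + \left(3 - \sqrt{3}\right)\left(- \sqrt{3} - 1\right)^n.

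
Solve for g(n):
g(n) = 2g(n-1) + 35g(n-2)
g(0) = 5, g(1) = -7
Characteristic equation: x² - 2x - 35 = 0, which factors as (x - (7))(x - (-5)) = 0.
Roots r₁ = 7, r₂ = -5 (distinct).
General solution: g(n) = A·(7)^n + B·(-5)^n.
From g(0) = 5: A + B = 5.
From g(1) = -7: 7A - 5B = -7.
Solving: A = \frac{3}{2}, B = \frac{7}{2}.
So g(n) = \frac{7 \left(-5\right)^{n}}{2} + \frac{3 \cdot 7^{n}}{2}.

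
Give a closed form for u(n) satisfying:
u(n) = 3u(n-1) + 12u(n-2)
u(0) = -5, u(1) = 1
Characteristic equation: x² - 3x - 12 = 0.
Discriminant Δ = (3)² + 4·(12) = 57.
Roots r₁,₂ = (3 ± √57)/2, so r₁ = \frac{3}{2} + \frac{\sqrt{57}}{2}, r₂ = \frac{3}{2} - \frac{\sqrt{57}}{2}.
General solution: u(n) = A·r₁^n + B·r₂^n.
From the initial conditions, A + B = -5 and r₁A + r₂B = 1.
Since r₁ - r₂ = √57: A = (1 - (-5)r₂)/√57 = - \frac{5}{2} + \frac{17 \sqrt{57}}{114}, and B = -5 - A = - \frac{5}{2} - \frac{17 \sqrt{57}}{114}.
So u(n) = \left(- \frac{5}{2} + \frac{17 \sqrt{57}}{114}\right)\left(\frac{3}{2} + \frac{\sqrt{57}}{2}\right)^n + \left(- \frac{5}{2} - \frac{17 \sqrt{57}}{114}\right)\left(\frac{3}{2} - \frac{\sqrt{57}}{2}\right)^n.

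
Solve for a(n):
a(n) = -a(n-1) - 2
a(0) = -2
First-order linear non-homogeneous.
Homogeneous solution: a_h(n) = A·(-1)^n.
Try constant particular solution a_p = K: K = -K - 2 ⇒ K = -1.
General: a(n) = A·(-1)^n - 1.
Apply a(0) = -2: A - 1 = -2 ⇒ A = -1.
So a(n) = - \left(-1\right)^{n} - 1.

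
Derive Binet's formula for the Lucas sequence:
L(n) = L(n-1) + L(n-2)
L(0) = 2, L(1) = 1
This is the Lucas sequence.
Characteristic equation: x² - x - 1 = 0; roots r₁ = \frac{1}{2} + \frac{\sqrt{5}}{2}, r₂ = \frac{1}{2} - \frac{\sqrt{5}}{2}.
General: L(n) = A·r₁^n + B·r₂^n. Solving with L(0)=2, L(1)=1 gives A = 1, B = 1.
So L(n) = 2^{- n} \left(\left(1 - \sqrt{5}\right)^{n} + \left(1 + \sqrt{5}\right)^{n}\right).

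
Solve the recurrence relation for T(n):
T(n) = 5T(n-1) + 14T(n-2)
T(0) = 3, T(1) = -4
Characteristic equation: x² - 5x - 14 = 0, which factors as (x - (-2))(x - (7)) = 0.
Roots r₁ = -2, r₂ = 7 (distinct).
General solution: T(n) = A·(-2)^n + B·(7)^n.
From T(0) = 3: A + B = 3.
From T(1) = -4: -2A + 7B = -4.
Solving: A = \frac{25}{9}, B = \frac{2}{9}.
So T(n) = \frac{25 \left(-2\right)^{n}}{9} + \frac{2 \cdot 7^{n}}{9}.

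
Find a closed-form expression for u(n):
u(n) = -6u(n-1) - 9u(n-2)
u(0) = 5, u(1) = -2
Characteristic equation: x² + 6x + 9 = 0, which is (x - (-3))².
Repeated root r = -3.
General solution: u(n) = (A + Bn)·(-3)^n.
From u(0) = 5: A = 5.
From u(1) = -2: (A + B)·(-3) = -2 ⇒ B = - \frac{13}{3}.
So u(n) = \left(5 - \frac{13 n}{3}\right) \cdot (-3)^n.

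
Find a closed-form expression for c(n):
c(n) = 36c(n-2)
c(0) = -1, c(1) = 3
Characteristic equation: x² - 36 = 0, which factors as (x - (-6))(x - (6)) = 0.
Roots r₁ = -6, r₂ = 6 (distinct).
General solution: c(n) = A·(-6)^n + B·(6)^n.
From c(0) = -1: A + B = -1.
From c(1) = 3: -6A + 6B = 3.
Solving: A = - \frac{3}{4}, B = - \frac{1}{4}.
So c(n) = - \frac{3 \left(-6\right)^{n}}{4} - \frac{6^{n}}{4}.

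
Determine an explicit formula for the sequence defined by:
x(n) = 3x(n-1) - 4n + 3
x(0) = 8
First-order linear with linear forcing.
Homogeneous solution: x_h(n) = A·(3)^n.
Try particular x_p(n) = pn + q. Substituting:
  pn + q = 3(p(n-1) + q) - 4n + 3.
Matching the n-coefficient: p = 3p - 4 ⇒ p = 2.
Matching constants: q = -3p + 3q + 3 ⇒ q = \frac{3}{2}.
General: x(n) = A·(3)^n + 2 n + \frac{3}{2}.
Apply x(0) = 8: A + \frac{3}{2} = 8 ⇒ A = \frac{13}{2}.
So x(n) = \frac{13 \cdot 3^{n}}{2} + 2 n + \frac{3}{2}.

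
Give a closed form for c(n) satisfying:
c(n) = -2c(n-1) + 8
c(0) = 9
First-order linear non-homogeneous.
Homogeneous solution: c_h(n) = A·(-2)^n.
Try constant particular solution c_p = K: K = -2K + 8 ⇒ K = \frac{8}{3}.
General: c(n) = A·(-2)^n + \frac{8}{3}.
Apply c(0) = 9: A + \frac{8}{3} = 9 ⇒ A = \frac{19}{3}.
So c(n) = \frac{19 \left(-2\right)^{n}}{3} + \frac{8}{3}.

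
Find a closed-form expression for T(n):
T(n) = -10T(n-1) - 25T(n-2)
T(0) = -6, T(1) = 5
Characteristic equation: x² + 10x + 25 = 0, which is (x - (-5))².
Repeated root r = -5.
General solution: T(n) = (A + Bn)·(-5)^n.
From T(0) = -6: A = -6.
From T(1) = 5: (A + B)·(-5) = 5 ⇒ B = 5.
So T(n) = \left(5 n - 6\right) \cdot (-5)^n.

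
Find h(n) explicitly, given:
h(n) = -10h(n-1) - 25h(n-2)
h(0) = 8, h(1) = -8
Characteristic equation: x² + 10x + 25 = 0, which is (x - (-5))².
Repeated root r = -5.
General solution: h(n) = (A + Bn)·(-5)^n.
From h(0) = 8: A = 8.
From h(1) = -8: (A + B)·(-5) = -8 ⇒ B = - \frac{32}{5}.
So h(n) = \left(8 - \frac{32 n}{5}\right) \cdot (-5)^n.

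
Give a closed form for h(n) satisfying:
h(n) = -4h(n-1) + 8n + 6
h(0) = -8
First-order linear with linear forcing.
Homogeneous solution: h_h(n) = A·(-4)^n.
Try particular h_p(n) = pn + q. Substituting:
  pn + q = -4(p(n-1) + q) + 8n + 6.
Matching the n-coefficient: p = -4p + 8 ⇒ p = \frac{8}{5}.
Matching constants: q = 4p - 4q + 6 ⇒ q = \frac{62}{25}.
General: h(n) = A·(-4)^n + \frac{8 n}{5} + \frac{62}{25}.
Apply h(0) = -8: A + \frac{62}{25} = -8 ⇒ A = - \frac{262}{25}.
So h(n) = - \frac{262 \left(-4\right)^{n}}{25} + \frac{8 n}{5} + \frac{62}{25}.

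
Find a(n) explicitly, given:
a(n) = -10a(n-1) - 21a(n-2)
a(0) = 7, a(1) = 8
Characteristic equation: x² + 10x + 21 = 0, which factors as (x - (-3))(x - (-7)) = 0.
Roots r₁ = -3, r₂ = -7 (distinct).
General solution: a(n) = A·(-3)^n + B·(-7)^n.
From a(0) = 7: A + B = 7.
From a(1) = 8: -3A - 7B = 8.
Solving: A = \frac{57}{4}, B = - \frac{29}{4}.
So a(n) = \frac{57 \left(-3\right)^{n}}{4} - \frac{29 \left(-7\right)^{n}}{4}.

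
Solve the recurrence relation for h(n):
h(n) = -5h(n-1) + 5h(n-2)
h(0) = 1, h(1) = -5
Characteristic equation: x² + 5x - 5 = 0.
Discriminant Δ = (-5)² + 4·(5) = 45.
Roots r₁,₂ = (-5 ± √45)/2, so r₁ = - \frac{5}{2} + \frac{3 \sqrt{5}}{2}, r₂ = - \frac{3 \sqrt{5}}{2} - \frac{5}{2}.
General solution: h(n) = A·r₁^n + B·r₂^n.
From the initial conditions, A + B = 1 and r₁A + r₂B = -5.
Since r₁ - r₂ = √45: A = (-5 - (1)r₂)/√45 = \frac{1}{2} - \frac{\sqrt{5}}{6}, and B = 1 - A = \frac{\sqrt{5}}{6} + \frac{1}{2}.
So h(n) = \left(\frac{1}{2} - \frac{\sqrt{5}}{6}\right)\left(- \frac{5}{2} + \frac{3 \sqrt{5}}{2}\right)^n + \left(\frac{\sqrt{5}}{6} + \frac{1}{2}\right)\left(- \frac{3 \sqrt{5}}{2} - \frac{5}{2}\right)^n.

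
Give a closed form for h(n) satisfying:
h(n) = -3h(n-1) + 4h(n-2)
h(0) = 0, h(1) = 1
Characteristic equation: x² + 3x - 4 = 0, which factors as (x - (-4))(x - (1)) = 0.
Roots r₁ = -4, r₂ = 1 (distinct).
General solution: h(n) = A·(-4)^n + B·(1)^n.
From h(0) = 0: A + B = 0.
From h(1) = 1: -4A + B = 1.
Solving: A = - \frac{1}{5}, B = \frac{1}{5}.
So h(n) = \frac{1}{5} - \frac{\left(-4\right)^{n}}{5}.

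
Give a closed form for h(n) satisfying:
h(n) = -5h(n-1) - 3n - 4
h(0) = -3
First-order linear with linear forcing.
Homogeneous solution: h_h(n) = A·(-5)^n.
Try particular h_p(n) = pn + q. Substituting:
  pn + q = -5(p(n-1) + q) - 3n - 4.
Matching the n-coefficient: p = -5p - 3 ⇒ p = - \frac{1}{2}.
Matching constants: q = 5p - 5q - 4 ⇒ q = - \frac{13}{12}.
General: h(n) = A·(-5)^n - \frac{n}{2} - \frac{13}{12}.
Apply h(0) = -3: A - \frac{13}{12} = -3 ⇒ A = - \frac{23}{12}.
So h(n) = - \frac{23 \left(-5\right)^{n}}{12} - \frac{n}{2} - \frac{13}{12}.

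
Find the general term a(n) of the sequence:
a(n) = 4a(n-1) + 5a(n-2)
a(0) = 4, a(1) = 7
Characteristic equation: x² - 4x - 5 = 0, which factors as (x - (-1))(x - (5)) = 0.
Roots r₁ = -1, r₂ = 5 (distinct).
General solution: a(n) = A·(-1)^n + B·(5)^n.
From a(0) = 4: A + B = 4.
From a(1) = 7: -A + 5B = 7.
Solving: A = \frac{13}{6}, B = \frac{11}{6}.
So a(n) = \frac{13 \left(-1\right)^{n}}{6} + \frac{11 \cdot 5^{n}}{6}.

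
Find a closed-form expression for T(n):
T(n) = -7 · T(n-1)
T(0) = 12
Pure geometric recurrence with ratio -7.
By induction T(n) = T(0) · (-7)^n = 12 \left(-7\right)^{n}.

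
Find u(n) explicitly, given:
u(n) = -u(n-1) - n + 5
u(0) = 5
First-order linear with linear forcing.
Homogeneous solution: u_h(n) = A·(-1)^n.
Try particular u_p(n) = pn + q. Substituting:
  pn + q = -(p(n-1) + q) - n + 5.
Matching the n-coefficient: p = -p - 1 ⇒ p = - \frac{1}{2}.
Matching constants: q = p - q + 5 ⇒ q = \frac{9}{4}.
General: u(n) = A·(-1)^n - \frac{n}{2} + \frac{9}{4}.
Apply u(0) = 5: A + \frac{9}{4} = 5 ⇒ A = \frac{11}{4}.
So u(n) = \frac{11 \left(-1\right)^{n}}{4} - \frac{n}{2} + \frac{9}{4}.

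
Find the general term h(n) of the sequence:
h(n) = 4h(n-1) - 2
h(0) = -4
First-order linear non-homogeneous.
Homogeneous solution: h_h(n) = A·(4)^n.
Try constant particular solution h_p = K: K = 4K - 2 ⇒ K = \frac{2}{3}.
General: h(n) = A·(4)^n + \frac{2}{3}.
Apply h(0) = -4: A + \frac{2}{3} = -4 ⇒ A = - \frac{14}{3}.
So h(n) = \frac{2}{3} - \frac{14 \cdot 4^{n}}{3}.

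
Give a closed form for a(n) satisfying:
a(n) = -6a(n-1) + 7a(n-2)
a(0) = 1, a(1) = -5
Characteristic equation: x² + 6x - 7 = 0, which factors as (x - (1))(x - (-7)) = 0.
Roots r₁ = 1, r₂ = -7 (distinct).
General solution: a(n) = A·(1)^n + B·(-7)^n.
From a(0) = 1: A + B = 1.
From a(1) = -5: A - 7B = -5.
Solving: A = \frac{1}{4}, B = \frac{3}{4}.
So a(n) = \frac{3 \left(-7\right)^{n}}{4} + \frac{1}{4}.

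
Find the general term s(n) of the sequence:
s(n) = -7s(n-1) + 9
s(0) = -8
First-order linear non-homogeneous.
Homogeneous solution: s_h(n) = A·(-7)^n.
Try constant particular solution s_p = K: K = -7K + 9 ⇒ K = \frac{9}{8}.
General: s(n) = A·(-7)^n + \frac{9}{8}.
Apply s(0) = -8: A + \frac{9}{8} = -8 ⇒ A = - \frac{73}{8}.
So s(n) = \frac{9}{8} - \frac{73 \left(-7\right)^{n}}{8}.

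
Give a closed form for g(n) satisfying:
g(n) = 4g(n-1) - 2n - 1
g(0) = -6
First-order linear with linear forcing.
Homogeneous solution: g_h(n) = A·(4)^n.
Try particular g_p(n) = pn + q. Substituting:
  pn + q = 4(p(n-1) + q) - 2n - 1.
Matching the n-coefficient: p = 4p - 2 ⇒ p = \frac{2}{3}.
Matching constants: q = -4p + 4q - 1 ⇒ q = \frac{11}{9}.
General: g(n) = A·(4)^n + \frac{2 n}{3} + \frac{11}{9}.
Apply g(0) = -6: A + \frac{11}{9} = -6 ⇒ A = - \frac{65}{9}.
So g(n) = - \frac{65 \cdot 4^{n}}{9} + \frac{2 n}{3} + \frac{11}{9}.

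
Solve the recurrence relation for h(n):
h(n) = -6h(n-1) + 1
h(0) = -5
First-order linear non-homogeneous.
Homogeneous solution: h_h(n) = A·(-6)^n.
Try constant particular solution h_p = K: K = -6K + 1 ⇒ K = \frac{1}{7}.
General: h(n) = A·(-6)^n + \frac{1}{7}.
Apply h(0) = -5: A + \frac{1}{7} = -5 ⇒ A = - \frac{36}{7}.
So h(n) = \frac{1}{7} - \frac{36 \left(-6\right)^{n}}{7}.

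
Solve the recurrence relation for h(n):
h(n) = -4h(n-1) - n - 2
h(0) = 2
First-order linear with linear forcing.
Homogeneous solution: h_h(n) = A·(-4)^n.
Try particular h_p(n) = pn + q. Substituting:
  pn + q = -4(p(n-1) + q) - n - 2.
Matching the n-coefficient: p = -4p - 1 ⇒ p = - \frac{1}{5}.
Matching constants: q = 4p - 4q - 2 ⇒ q = - \frac{14}{25}.
General: h(n) = A·(-4)^n - \frac{n}{5} - \frac{14}{25}.
Apply h(0) = 2: A - \frac{14}{25} = 2 ⇒ A = \frac{64}{25}.
So h(n) = \frac{64 \left(-4\right)^{n}}{25} - \frac{n}{5} - \frac{14}{25}.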